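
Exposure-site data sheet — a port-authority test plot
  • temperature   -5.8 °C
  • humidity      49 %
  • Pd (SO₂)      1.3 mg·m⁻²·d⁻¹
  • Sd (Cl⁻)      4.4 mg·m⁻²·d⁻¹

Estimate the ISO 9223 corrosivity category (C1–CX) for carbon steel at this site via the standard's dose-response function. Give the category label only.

carbon steel: T≤10 °C ⇒ hinge +0.150·(-5.8−10) = -2.3700
  Pd branch = 1.77·Pd^0.52·e^(0.02·RH+f) = 0.5053 μm/a
  Cl⁻ term: 0.102·4.4^0.62·exp(0.033·49+0.04·-5.8) = 1.021
  r_corr = 0.5053 + 1.021 = 1.526 μm/a
Category bounds: 1.3…25 μm/a bracket r_corr ⇒ C2

C2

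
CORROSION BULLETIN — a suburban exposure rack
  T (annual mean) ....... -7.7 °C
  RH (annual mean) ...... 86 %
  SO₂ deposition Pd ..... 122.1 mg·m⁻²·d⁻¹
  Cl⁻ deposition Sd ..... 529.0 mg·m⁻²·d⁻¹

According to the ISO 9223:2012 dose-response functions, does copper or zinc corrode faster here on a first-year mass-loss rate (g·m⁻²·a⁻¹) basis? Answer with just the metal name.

copper: T≤10 °C ⇒ hinge +0.126·(-7.7−10) = -2.2302
  Pd branch = 0.0053·Pd^0.26·e^(0.059·RH+f) = 0.3176 μm/a
  Cl⁻ term: 0.01025·529.0^0.27·exp(0.036·86+0.049·-7.7) = 0.8448
  r_corr = 0.3176 + 0.8448 = 1.162 μm/a
  mass loss = 1.162 μm/a × 8.96 g/cm³ = 10.42 g·m⁻²·a⁻¹
zinc: T≤10 °C ⇒ hinge +0.038·(-7.7−10) = -0.6726
  SO₂ term: 0.0129·122.1^0.44·exp(0.046·86-0.6726) = 2.849
  Sd branch = 0.0175·Sd^0.57·e^(0.008·RH+0.085·T) = 0.6456 μm/a
  sum: 2.849 + 0.6456 → r_corr = 3.495 μm/a
  mass loss = 3.495 μm/a × 7.14 g/cm³ = 24.95 g·m⁻²·a⁻¹
Ordering by g·m⁻²·a⁻¹: zinc (25) > copper (10.4)

zinc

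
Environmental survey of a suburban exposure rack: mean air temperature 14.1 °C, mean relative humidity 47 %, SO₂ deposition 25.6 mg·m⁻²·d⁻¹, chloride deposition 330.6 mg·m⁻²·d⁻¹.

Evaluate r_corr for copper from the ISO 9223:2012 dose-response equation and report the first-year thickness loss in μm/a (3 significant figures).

copper: f(T) = -0.080·(T−10) [T>10 °C] = -0.3280
  sulphur-dioxide contribution → 0.142 μm/a
  chloride contribution → 0.5319 μm/a
  ⇒ r_corr(copper) = 0.6739 μm/a

r_corr = 0.674 μm/a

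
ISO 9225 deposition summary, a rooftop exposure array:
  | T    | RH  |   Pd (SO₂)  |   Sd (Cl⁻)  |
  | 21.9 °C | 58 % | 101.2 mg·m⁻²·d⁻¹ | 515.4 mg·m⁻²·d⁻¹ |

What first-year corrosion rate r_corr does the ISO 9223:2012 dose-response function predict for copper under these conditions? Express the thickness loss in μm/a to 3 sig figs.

r_corr = 1.51 μm/a

copper: temperature factor f = -0.080·(11.9) = -0.9520
  SO₂ term: 0.0053·101.2^0.26·exp(0.059·58-0.9520) = 0.2081
  Sd branch = 0.01025·Sd^0.27·e^(0.036·RH+0.049·T) = 1.306 μm/a
  r_corr = 0.2081 + 1.306 = 1.514 μm/a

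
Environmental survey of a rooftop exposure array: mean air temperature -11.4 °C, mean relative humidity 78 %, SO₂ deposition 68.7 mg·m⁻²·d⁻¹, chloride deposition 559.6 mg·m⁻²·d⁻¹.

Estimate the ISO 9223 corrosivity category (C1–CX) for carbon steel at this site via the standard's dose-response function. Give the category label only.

carbon steel: T≤10 °C ⇒ hinge +0.150·(-11.4−10) = -3.2100
  Pd branch = 1.77·Pd^0.52·e^(0.02·RH+f) = 3.066 μm/a
  Sd branch = 0.102·Sd^0.62·e^(0.033·RH+0.04·T) = 42.87 μm/a
  sum: 3.066 + 42.87 → r_corr = 45.93 μm/a
Category bounds: 25…50 μm/a bracket r_corr ⇒ C3

C3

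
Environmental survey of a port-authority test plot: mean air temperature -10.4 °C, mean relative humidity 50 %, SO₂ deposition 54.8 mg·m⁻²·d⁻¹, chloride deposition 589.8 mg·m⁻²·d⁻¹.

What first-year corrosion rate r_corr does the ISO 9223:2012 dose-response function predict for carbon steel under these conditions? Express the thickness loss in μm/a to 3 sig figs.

r_corr = 20.1 μm/a

carbon steel: f(T) = +0.150·(T−10) [T≤10 °C] = -3.0600
  sulphur-dioxide contribution → 1.809 μm/a
  chloride contribution → 18.3 μm/a
  total first-year rate 20.11 μm/a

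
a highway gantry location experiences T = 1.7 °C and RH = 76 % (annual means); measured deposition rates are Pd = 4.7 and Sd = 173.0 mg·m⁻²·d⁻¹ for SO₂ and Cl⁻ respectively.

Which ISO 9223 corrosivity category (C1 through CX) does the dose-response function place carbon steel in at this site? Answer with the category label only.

carbon steel: temperature factor f = +0.150·(-8.3) = -1.2450
  Pd branch = 1.77·Pd^0.52·e^(0.02·RH+f) = 5.211 μm/a
  Sd branch = 0.102·Sd^0.62·e^(0.033·RH+0.04·T) = 32.73 μm/a
  r_corr = 5.211 + 32.73 = 37.94 μm/a
37.9 μm/a falls in (25, 50] for carbon steel → category C3

C3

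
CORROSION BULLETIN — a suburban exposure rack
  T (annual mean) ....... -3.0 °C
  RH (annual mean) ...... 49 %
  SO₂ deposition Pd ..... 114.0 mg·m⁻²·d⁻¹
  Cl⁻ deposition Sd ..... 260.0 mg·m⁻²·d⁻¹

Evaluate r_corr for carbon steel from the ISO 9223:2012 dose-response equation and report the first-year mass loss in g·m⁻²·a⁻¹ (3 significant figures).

r_corr = 174 g·m⁻²·a⁻¹

carbon steel: f(T) = +0.150·(T−10) [T≤10 °C] = -1.9500
  sulphur-dioxide contribution → 7.876 μm/a
  chloride contribution → 14.32 μm/a
  total first-year rate 22.2 μm/a
Convert to mass loss: 22.2 μm/a × 7.85 g/cm³ = 174.3 g·m⁻²·a⁻¹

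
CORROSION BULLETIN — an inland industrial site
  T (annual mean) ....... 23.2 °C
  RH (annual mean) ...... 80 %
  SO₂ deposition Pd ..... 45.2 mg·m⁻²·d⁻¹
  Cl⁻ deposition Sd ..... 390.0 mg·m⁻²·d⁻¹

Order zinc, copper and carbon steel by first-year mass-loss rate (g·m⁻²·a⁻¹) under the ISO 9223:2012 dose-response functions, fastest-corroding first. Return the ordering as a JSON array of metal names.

["carbon steel", "zinc", "copper"]

zinc: temperature factor f = -0.071·(13.2) = -0.9372
  Pd branch = 0.0129·Pd^0.44·e^(0.046·RH+f) = 1.072 μm/a
  Sd branch = 0.0175·Sd^0.57·e^(0.008·RH+0.085·T) = 7.15 μm/a
  sum: 1.072 + 7.15 → r_corr = 8.222 μm/a
  mass loss = 8.222 μm/a × 7.14 g/cm³ = 58.7 g·m⁻²·a⁻¹
copper: f(T) = -0.080·(T−10) [T>10 °C] = -1.0560
  Pd branch = 0.0053·Pd^0.26·e^(0.059·RH+f) = 0.557 μm/a
  Cl⁻ term: 0.01025·390.0^0.27·exp(0.036·80+0.049·23.2) = 2.85
  r_corr = 0.557 + 2.85 = 3.407 μm/a
  mass loss = 3.407 μm/a × 8.96 g/cm³ = 30.52 g·m⁻²·a⁻¹
carbon steel: T>10 °C ⇒ hinge -0.054·(23.2−10) = -0.7128
  Pd branch = 1.77·Pd^0.52·e^(0.02·RH+f) = 31.19 μm/a
  Cl⁻ term: 0.102·390.0^0.62·exp(0.033·80+0.04·23.2) = 146.1
  r_corr = 31.19 + 146.1 = 177.3 μm/a
  mass loss = 177.3 μm/a × 7.85 g/cm³ = 1392 g·m⁻²·a⁻¹
Ordering by g·m⁻²·a⁻¹: carbon steel (1390) > zinc (58.7) > copper (30.5)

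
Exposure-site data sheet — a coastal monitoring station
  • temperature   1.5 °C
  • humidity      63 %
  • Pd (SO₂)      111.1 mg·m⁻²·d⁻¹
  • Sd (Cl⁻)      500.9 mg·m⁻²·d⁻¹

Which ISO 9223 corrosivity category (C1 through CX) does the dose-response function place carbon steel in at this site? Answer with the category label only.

carbon steel: T≤10 °C ⇒ hinge +0.150·(1.5−10) = -1.2750
  Pd branch = 1.77·Pd^0.52·e^(0.02·RH+f) = 20.19 μm/a
  Cl⁻ term: 0.102·500.9^0.62·exp(0.033·63+0.04·1.5) = 40.87
  r_corr = 20.19 + 40.87 = 61.06 μm/a
ISO 9223 Table 2 (carbon steel): 50 < 61.1 ≤ 80 μm/a ⇒ C4

C4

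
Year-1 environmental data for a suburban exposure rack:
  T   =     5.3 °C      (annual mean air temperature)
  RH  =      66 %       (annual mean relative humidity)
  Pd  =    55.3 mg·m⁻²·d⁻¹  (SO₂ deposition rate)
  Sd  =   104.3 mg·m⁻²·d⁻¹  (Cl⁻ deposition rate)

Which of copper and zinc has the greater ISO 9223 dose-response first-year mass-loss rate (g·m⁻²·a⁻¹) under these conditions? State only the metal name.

zinc

copper: T≤10 °C ⇒ hinge +0.126·(5.3−10) = -0.5922
  sulphur-dioxide contribution → 0.4086 μm/a
  chloride contribution → 0.5016 μm/a
  total first-year rate 0.9102 μm/a
  mass loss = 0.9102 μm/a × 8.96 g/cm³ = 8.155 g·m⁻²·a⁻¹
zinc: T≤10 °C ⇒ hinge +0.038·(5.3−10) = -0.1786
  sulphur-dioxide contribution → 1.313 μm/a
  chloride contribution → 0.6583 μm/a
  ⇒ r_corr(zinc) = 1.972 μm/a
  mass loss = 1.972 μm/a × 7.14 g/cm³ = 14.08 g·m⁻²·a⁻¹
Ordering by g·m⁻²·a⁻¹: zinc (14.1) > copper (8.16)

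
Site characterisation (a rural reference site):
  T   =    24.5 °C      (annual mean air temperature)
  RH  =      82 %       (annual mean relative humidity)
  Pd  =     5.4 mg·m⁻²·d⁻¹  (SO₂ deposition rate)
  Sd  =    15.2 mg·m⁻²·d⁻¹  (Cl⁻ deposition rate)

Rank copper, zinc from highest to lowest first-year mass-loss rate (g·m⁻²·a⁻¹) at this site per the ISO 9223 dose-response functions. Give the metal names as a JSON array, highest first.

copper: temperature factor f = -0.080·(14.5) = -1.1600
  Pd branch = 0.0053·Pd^0.26·e^(0.059·RH+f) = 0.3251 μm/a
  Cl⁻ term: 0.01025·15.2^0.27·exp(0.036·82+0.049·24.5) = 1.359
  sum: 0.3251 + 1.359 → r_corr = 1.684 μm/a
  mass loss = 1.684 μm/a × 8.96 g/cm³ = 15.09 g·m⁻²·a⁻¹
zinc: T>10 °C ⇒ hinge -0.071·(24.5−10) = -1.0295
  SO₂ term: 0.0129·5.4^0.44·exp(0.046·82-1.0295) = 0.4206
  Cl⁻ term: 0.0175·15.2^0.57·exp(0.008·82+0.085·24.5) = 1.276
  sum: 0.4206 + 1.276 → r_corr = 1.697 μm/a
  mass loss = 1.697 μm/a × 7.14 g/cm³ = 12.12 g·m⁻²·a⁻¹
Ordering by g·m⁻²·a⁻¹: copper (15.1) > zinc (12.1)

["copper", "zinc"]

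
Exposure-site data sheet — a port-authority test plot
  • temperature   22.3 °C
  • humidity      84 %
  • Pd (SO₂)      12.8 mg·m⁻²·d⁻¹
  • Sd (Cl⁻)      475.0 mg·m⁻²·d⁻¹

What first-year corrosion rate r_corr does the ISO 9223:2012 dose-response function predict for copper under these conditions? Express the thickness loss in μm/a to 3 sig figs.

r_corr = 3.87 μm/a

copper: f(T) = -0.080·(T−10) [T>10 °C] = -0.9840
  sulphur-dioxide contribution → 0.546 μm/a
  chloride contribution → 3.321 μm/a
  ⇒ r_corr(copper) = 3.867 μm/a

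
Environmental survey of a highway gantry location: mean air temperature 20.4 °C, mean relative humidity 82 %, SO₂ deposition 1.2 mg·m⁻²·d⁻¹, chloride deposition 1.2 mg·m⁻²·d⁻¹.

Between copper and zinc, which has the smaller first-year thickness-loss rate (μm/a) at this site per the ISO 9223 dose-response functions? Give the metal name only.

zinc

copper: f(T) = -0.080·(T−10) [T>10 °C] = -0.8320
  Pd branch = 0.0053·Pd^0.26·e^(0.059·RH+f) = 0.3052 μm/a
  Cl⁻ term: 0.01025·1.2^0.27·exp(0.036·82+0.049·20.4) = 0.5601
  sum: 0.3052 + 0.5601 → r_corr = 0.8653 μm/a
zinc: T>10 °C ⇒ hinge -0.071·(20.4−10) = -0.7384
  Pd branch = 0.0129·Pd^0.44·e^(0.046·RH+f) = 0.2903 μm/a
  Cl⁻ term: 0.0175·1.2^0.57·exp(0.008·82+0.085·20.4) = 0.2119
  r_corr = 0.2903 + 0.2119 = 0.5022 μm/a
Ordering by μm/a: copper (0.865) > zinc (0.502)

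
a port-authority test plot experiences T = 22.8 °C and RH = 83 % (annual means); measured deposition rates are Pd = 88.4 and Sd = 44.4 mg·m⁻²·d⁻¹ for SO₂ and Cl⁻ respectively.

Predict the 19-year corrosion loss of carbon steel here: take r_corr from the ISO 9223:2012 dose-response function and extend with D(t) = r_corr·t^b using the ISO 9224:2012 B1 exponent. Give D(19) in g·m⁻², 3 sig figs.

D(19) = 3.27e+03 g·m⁻²

carbon steel: T>10 °C ⇒ hinge -0.054·(22.8−10) = -0.6912
  Pd branch = 1.77·Pd^0.52·e^(0.02·RH+f) = 47.96 μm/a
  Sd branch = 0.102·Sd^0.62·e^(0.033·RH+0.04·T) = 41.27 μm/a
  r_corr = 47.96 + 41.27 = 89.22 μm/a
Power-law: D(19) = r_corr · 19^0.523
  D(19) = 89.22 × 19^0.523 = 89.22 × 4.664 = 416.2 μm
  Mass loss = 416.2 μm × 7.85 g/cm³ = 3267 g·m⁻²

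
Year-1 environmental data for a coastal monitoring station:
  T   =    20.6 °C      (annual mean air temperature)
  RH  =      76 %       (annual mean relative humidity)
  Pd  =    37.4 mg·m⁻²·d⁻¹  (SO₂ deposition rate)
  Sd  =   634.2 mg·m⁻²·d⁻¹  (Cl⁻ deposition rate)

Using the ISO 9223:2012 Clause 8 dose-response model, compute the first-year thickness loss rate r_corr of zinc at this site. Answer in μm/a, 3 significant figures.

zinc: T>10 °C ⇒ hinge -0.071·(20.6−10) = -0.7526
  Pd branch = 0.0129·Pd^0.44·e^(0.046·RH+f) = 0.9865 μm/a
  Cl⁻ term: 0.0175·634.2^0.57·exp(0.008·76+0.085·20.6) = 7.325
  sum: 0.9865 + 7.325 → r_corr = 8.312 μm/a

r_corr = 8.31 μm/a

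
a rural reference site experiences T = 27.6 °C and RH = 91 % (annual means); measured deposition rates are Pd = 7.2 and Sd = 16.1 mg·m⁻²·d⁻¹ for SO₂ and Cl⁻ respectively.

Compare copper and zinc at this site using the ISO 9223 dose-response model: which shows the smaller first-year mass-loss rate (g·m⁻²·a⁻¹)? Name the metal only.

copper: temperature factor f = -0.080·(17.6) = -1.4080
  SO₂ term: 0.0053·7.2^0.26·exp(0.059·91-1.4080) = 0.465
  Cl⁻ term: 0.01025·16.1^0.27·exp(0.036·91+0.049·27.6) = 2.222
  r_corr = 0.465 + 2.222 = 2.687 μm/a
  mass loss = 2.687 μm/a × 8.96 g/cm³ = 24.07 g·m⁻²·a⁻¹
zinc: T>10 °C ⇒ hinge -0.071·(27.6−10) = -1.2496
  Pd branch = 0.0129·Pd^0.44·e^(0.046·RH+f) = 0.5795 μm/a
  Cl⁻ term: 0.0175·16.1^0.57·exp(0.008·91+0.085·27.6) = 1.845
  r_corr = 0.5795 + 1.845 = 2.424 μm/a
  mass loss = 2.424 μm/a × 7.14 g/cm³ = 17.31 g·m⁻²·a⁻¹
Ordering by g·m⁻²·a⁻¹: copper (24.1) > zinc (17.3)

zinc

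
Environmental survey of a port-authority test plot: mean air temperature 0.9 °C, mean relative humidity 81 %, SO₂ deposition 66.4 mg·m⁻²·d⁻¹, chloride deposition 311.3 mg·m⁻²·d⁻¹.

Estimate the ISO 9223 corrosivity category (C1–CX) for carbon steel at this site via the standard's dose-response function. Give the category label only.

C4

carbon steel: T≤10 °C ⇒ hinge +0.150·(0.9−10) = -1.3650
  sulphur-dioxide contribution → 20.24 μm/a
  chloride contribution → 53.81 μm/a
  total first-year rate 74.05 μm/a
Category bounds: 50…80 μm/a bracket r_corr ⇒ C4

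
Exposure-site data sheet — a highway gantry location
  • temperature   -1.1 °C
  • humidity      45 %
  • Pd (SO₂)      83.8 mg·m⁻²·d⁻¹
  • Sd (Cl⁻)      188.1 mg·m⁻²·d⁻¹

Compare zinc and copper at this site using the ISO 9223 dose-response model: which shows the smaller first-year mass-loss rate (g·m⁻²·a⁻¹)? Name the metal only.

zinc: temperature factor f = +0.038·(-11.1) = -0.4218
  sulphur-dioxide contribution → 0.4706 μm/a
  chloride contribution → 0.452 μm/a
  ⇒ r_corr(zinc) = 0.9226 μm/a
  mass loss = 0.9226 μm/a × 7.14 g/cm³ = 6.587 g·m⁻²·a⁻¹
copper: T≤10 °C ⇒ hinge +0.126·(-1.1−10) = -1.3986
  sulphur-dioxide contribution → 0.05888 μm/a
  chloride contribution → 0.2018 μm/a
  ⇒ r_corr(copper) = 0.2607 μm/a
  mass loss = 0.2607 μm/a × 8.96 g/cm³ = 2.336 g·m⁻²·a⁻¹
Ordering by g·m⁻²·a⁻¹: zinc (6.59) > copper (2.34)

copper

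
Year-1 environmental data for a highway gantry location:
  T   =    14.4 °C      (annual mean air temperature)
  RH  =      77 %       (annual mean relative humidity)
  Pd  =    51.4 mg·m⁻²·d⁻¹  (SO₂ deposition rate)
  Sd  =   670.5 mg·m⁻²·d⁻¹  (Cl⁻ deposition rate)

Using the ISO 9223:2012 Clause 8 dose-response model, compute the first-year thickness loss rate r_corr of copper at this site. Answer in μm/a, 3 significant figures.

r_corr = 2.90 μm/a

copper: f(T) = -0.080·(T−10) [T>10 °C] = -0.3520
  Pd branch = 0.0053·Pd^0.26·e^(0.059·RH+f) = 0.9756 μm/a
  Cl⁻ term: 0.01025·670.5^0.27·exp(0.036·77+0.049·14.4) = 1.924
  r_corr = 0.9756 + 1.924 = 2.899 μm/a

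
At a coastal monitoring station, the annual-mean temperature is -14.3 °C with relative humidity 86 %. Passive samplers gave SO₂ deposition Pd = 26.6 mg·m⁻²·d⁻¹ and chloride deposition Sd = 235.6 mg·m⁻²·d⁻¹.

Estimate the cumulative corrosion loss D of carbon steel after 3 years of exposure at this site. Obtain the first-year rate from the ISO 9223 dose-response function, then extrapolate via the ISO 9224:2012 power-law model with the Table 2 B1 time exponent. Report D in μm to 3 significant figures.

D(3) = 54.2 μm

carbon steel: temperature factor f = +0.150·(-24.3) = -3.6450
  Pd branch = 1.77·Pd^0.52·e^(0.02·RH+f) = 1.422 μm/a
  Cl⁻ term: 0.102·235.6^0.62·exp(0.033·86+0.04·-14.3) = 29.07
  sum: 1.422 + 29.07 → r_corr = 30.49 μm/a
ISO 9224: D(t) = r_corr · t^b with b = 0.523 (carbon steel, B1)
  D(3) = 30.49 × 3^0.523 = 30.49 × 1.776 = 54.17 μm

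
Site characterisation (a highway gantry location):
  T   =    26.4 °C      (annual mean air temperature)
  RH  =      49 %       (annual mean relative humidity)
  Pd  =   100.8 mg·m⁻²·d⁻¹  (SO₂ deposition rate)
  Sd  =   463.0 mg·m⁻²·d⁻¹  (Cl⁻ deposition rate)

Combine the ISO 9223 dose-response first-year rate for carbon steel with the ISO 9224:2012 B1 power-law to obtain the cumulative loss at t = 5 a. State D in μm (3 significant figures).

D(5) = 204 μm

carbon steel: f(T) = -0.054·(T−10) [T>10 °C] = -0.8856
  sulphur-dioxide contribution → 21.42 μm/a
  chloride contribution → 66.39 μm/a
  ⇒ r_corr(carbon steel) = 87.81 μm/a
Power-law: D(5) = r_corr · 5^0.523
  D(5) = 87.81 × 5^0.523 = 87.81 × 2.32 = 203.8 μm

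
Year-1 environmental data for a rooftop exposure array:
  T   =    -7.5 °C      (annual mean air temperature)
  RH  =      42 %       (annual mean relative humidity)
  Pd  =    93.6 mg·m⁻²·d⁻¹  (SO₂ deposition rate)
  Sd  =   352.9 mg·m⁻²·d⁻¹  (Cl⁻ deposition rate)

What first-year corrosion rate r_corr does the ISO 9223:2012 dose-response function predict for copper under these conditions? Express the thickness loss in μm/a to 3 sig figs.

copper: f(T) = +0.126·(T−10) [T≤10 °C] = -2.2050
  Pd branch = 0.0053·Pd^0.26·e^(0.059·RH+f) = 0.02267 μm/a
  Sd branch = 0.01025·Sd^0.27·e^(0.036·RH+0.049·T) = 0.1569 μm/a
  sum: 0.02267 + 0.1569 → r_corr = 0.1796 μm/a

r_corr = 0.180 μm/a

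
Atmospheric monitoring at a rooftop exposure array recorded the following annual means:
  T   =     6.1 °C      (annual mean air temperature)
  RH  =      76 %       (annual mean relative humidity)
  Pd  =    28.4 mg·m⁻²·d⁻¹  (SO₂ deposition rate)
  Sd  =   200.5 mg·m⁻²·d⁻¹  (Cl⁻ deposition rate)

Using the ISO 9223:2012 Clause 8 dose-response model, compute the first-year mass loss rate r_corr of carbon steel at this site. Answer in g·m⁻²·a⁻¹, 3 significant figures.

carbon steel: temperature factor f = +0.150·(-3.9) = -0.5850
  sulphur-dioxide contribution → 25.69 μm/a
  chloride contribution → 42.77 μm/a
  total first-year rate 68.46 μm/a
Convert to mass loss: 68.46 μm/a × 7.85 g/cm³ = 537.4 g·m⁻²·a⁻¹

r_corr = 537 g·m⁻²·a⁻¹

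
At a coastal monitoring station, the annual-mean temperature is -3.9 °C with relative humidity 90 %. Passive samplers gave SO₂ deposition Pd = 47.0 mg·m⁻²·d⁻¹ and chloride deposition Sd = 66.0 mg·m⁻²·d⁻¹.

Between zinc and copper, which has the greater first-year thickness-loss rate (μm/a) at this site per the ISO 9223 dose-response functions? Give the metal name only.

zinc: temperature factor f = +0.038·(-13.9) = -0.5282
  SO₂ term: 0.0129·47.0^0.44·exp(0.046·90-0.5282) = 2.6
  Sd branch = 0.0175·Sd^0.57·e^(0.008·RH+0.085·T) = 0.2811 μm/a
  r_corr = 2.6 + 0.2811 = 2.881 μm/a
copper: temperature factor f = +0.126·(-13.9) = -1.7514
  Pd branch = 0.0053·Pd^0.26·e^(0.059·RH+f) = 0.5064 μm/a
  Cl⁻ term: 0.01025·66.0^0.27·exp(0.036·90+0.049·-3.9) = 0.6701
  r_corr = 0.5064 + 0.6701 = 1.176 μm/a
Ordering by μm/a: zinc (2.88) > copper (1.18)

zinc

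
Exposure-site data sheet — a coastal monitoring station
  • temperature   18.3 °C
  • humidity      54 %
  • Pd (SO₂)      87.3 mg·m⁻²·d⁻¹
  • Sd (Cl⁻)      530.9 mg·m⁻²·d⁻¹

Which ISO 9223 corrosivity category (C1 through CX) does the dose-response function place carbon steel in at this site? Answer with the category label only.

C5

carbon steel: T>10 °C ⇒ hinge -0.054·(18.3−10) = -0.4482
  SO₂ term: 1.77·87.3^0.52·exp(0.02·54-0.4482) = 34.02
  Cl⁻ term: 0.102·530.9^0.62·exp(0.033·54+0.04·18.3) = 61.65
  r_corr = 34.02 + 61.65 = 95.67 μm/a
95.7 μm/a falls in (80, 200] for carbon steel → category C5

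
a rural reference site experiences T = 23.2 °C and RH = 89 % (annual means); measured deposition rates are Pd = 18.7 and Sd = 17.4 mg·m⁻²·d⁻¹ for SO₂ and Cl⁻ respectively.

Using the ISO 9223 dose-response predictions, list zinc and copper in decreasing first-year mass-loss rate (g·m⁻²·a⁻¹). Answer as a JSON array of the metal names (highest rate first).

zinc: temperature factor f = -0.071·(13.2) = -0.9372
  Pd branch = 0.0129·Pd^0.44·e^(0.046·RH+f) = 1.099 μm/a
  Sd branch = 0.0175·Sd^0.57·e^(0.008·RH+0.085·T) = 1.306 μm/a
  r_corr = 1.099 + 1.306 = 2.405 μm/a
  mass loss = 2.405 μm/a × 7.14 g/cm³ = 17.17 g·m⁻²·a⁻¹
copper: temperature factor f = -0.080·(13.2) = -1.0560
  SO₂ term: 0.0053·18.7^0.26·exp(0.059·89-1.0560) = 0.753
  Cl⁻ term: 0.01025·17.4^0.27·exp(0.036·89+0.049·23.2) = 1.702
  sum: 0.753 + 1.702 → r_corr = 2.455 μm/a
  mass loss = 2.455 μm/a × 8.96 g/cm³ = 21.99 g·m⁻²·a⁻¹
Ordering by g·m⁻²·a⁻¹: copper (22) > zinc (17.2)

["copper", "zinc"]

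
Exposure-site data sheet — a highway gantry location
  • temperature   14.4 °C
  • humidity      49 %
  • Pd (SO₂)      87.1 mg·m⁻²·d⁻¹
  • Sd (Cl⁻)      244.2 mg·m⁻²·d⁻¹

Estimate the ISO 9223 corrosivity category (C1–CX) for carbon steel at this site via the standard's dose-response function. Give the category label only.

C4

carbon steel: T>10 °C ⇒ hinge -0.054·(14.4−10) = -0.2376
  SO₂ term: 1.77·87.1^0.52·exp(0.02·49-0.2376) = 37.95
  Sd branch = 0.102·Sd^0.62·e^(0.033·RH+0.04·T) = 27.63 μm/a
  sum: 37.95 + 27.63 → r_corr = 65.58 μm/a
65.6 μm/a falls in (50, 80] for carbon steel → category C4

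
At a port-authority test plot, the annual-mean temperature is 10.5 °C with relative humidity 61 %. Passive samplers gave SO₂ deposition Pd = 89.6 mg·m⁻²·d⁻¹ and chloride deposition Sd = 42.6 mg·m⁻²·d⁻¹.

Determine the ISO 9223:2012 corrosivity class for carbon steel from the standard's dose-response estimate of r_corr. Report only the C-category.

C4

carbon steel: f(T) = -0.054·(T−10) [T>10 °C] = -0.0270
  sulphur-dioxide contribution → 60.43 μm/a
  chloride contribution → 11.9 μm/a
  total first-year rate 72.33 μm/a
ISO 9223 Table 2 (carbon steel): 50 < 72.3 ≤ 80 μm/a ⇒ C4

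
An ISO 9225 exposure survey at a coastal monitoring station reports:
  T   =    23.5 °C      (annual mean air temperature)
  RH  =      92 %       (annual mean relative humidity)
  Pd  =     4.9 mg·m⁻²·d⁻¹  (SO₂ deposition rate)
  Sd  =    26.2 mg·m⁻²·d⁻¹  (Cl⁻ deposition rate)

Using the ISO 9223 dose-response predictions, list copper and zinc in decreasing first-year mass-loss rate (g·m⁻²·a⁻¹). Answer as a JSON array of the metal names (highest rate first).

copper: T>10 °C ⇒ hinge -0.080·(23.5−10) = -1.0800
  SO₂ term: 0.0053·4.9^0.26·exp(0.059·92-1.0800) = 0.6195
  Sd branch = 0.01025·Sd^0.27·e^(0.036·RH+0.049·T) = 2.149 μm/a
  r_corr = 0.6195 + 2.149 = 2.768 μm/a
  mass loss = 2.768 μm/a × 8.96 g/cm³ = 24.8 g·m⁻²·a⁻¹
zinc: temperature factor f = -0.071·(13.5) = -0.9585
  Pd branch = 0.0129·Pd^0.44·e^(0.046·RH+f) = 0.6854 μm/a
  Sd branch = 0.0175·Sd^0.57·e^(0.008·RH+0.085·T) = 1.732 μm/a
  r_corr = 0.6854 + 1.732 = 2.418 μm/a
  mass loss = 2.418 μm/a × 7.14 g/cm³ = 17.26 g·m⁻²·a⁻¹
Ordering by g·m⁻²·a⁻¹: copper (24.8) > zinc (17.3)

["copper", "zinc"]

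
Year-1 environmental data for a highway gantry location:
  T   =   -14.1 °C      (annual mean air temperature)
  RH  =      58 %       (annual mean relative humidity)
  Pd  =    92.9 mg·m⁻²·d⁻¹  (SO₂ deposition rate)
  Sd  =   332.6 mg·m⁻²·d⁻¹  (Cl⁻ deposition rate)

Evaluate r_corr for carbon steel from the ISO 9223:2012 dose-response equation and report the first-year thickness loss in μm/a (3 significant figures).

r_corr = 16.0 μm/a

carbon steel: f(T) = +0.150·(T−10) [T≤10 °C] = -3.6150
  Pd branch = 1.77·Pd^0.52·e^(0.02·RH+f) = 1.604 μm/a
  Cl⁻ term: 0.102·332.6^0.62·exp(0.033·58+0.04·-14.1) = 14.4
  r_corr = 1.604 + 14.4 = 16.01 μm/a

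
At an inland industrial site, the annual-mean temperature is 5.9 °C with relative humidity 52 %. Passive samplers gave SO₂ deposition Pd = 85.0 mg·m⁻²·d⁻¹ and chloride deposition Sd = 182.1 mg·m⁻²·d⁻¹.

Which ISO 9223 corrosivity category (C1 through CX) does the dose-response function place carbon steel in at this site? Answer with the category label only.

carbon steel: T≤10 °C ⇒ hinge +0.150·(5.9−10) = -0.6150
  Pd branch = 1.77·Pd^0.52·e^(0.02·RH+f) = 27.28 μm/a
  Sd branch = 0.102·Sd^0.62·e^(0.033·RH+0.04·T) = 18.1 μm/a
  r_corr = 27.28 + 18.1 = 45.38 μm/a
45.4 μm/a falls in (25, 50] for carbon steel → category C3

C3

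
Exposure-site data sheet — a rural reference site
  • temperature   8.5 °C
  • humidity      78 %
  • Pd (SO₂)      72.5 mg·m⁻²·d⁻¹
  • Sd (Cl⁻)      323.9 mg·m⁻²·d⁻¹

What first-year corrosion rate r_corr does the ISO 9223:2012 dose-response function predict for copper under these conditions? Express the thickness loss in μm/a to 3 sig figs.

r_corr = 2.56 μm/a

copper: temperature factor f = +0.126·(-1.5) = -0.1890
  Pd branch = 0.0053·Pd^0.26·e^(0.059·RH+f) = 1.332 μm/a
  Cl⁻ term: 0.01025·323.9^0.27·exp(0.036·78+0.049·8.5) = 1.227
  sum: 1.332 + 1.227 → r_corr = 2.559 μm/a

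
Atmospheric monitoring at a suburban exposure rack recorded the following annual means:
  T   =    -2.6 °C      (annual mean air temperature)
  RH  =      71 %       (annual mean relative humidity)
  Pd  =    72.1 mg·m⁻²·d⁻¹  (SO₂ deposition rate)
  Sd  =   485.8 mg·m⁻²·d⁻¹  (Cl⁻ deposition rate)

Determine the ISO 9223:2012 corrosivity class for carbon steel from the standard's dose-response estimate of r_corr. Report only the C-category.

C4

carbon steel: T≤10 °C ⇒ hinge +0.150·(-2.6−10) = -1.8900
  SO₂ term: 1.77·72.1^0.52·exp(0.02·71-1.8900) = 10.23
  Cl⁻ term: 0.102·485.8^0.62·exp(0.033·71+0.04·-2.6) = 44.32
  sum: 10.23 + 44.32 → r_corr = 54.55 μm/a
Category bounds: 50…80 μm/a bracket r_corr ⇒ C4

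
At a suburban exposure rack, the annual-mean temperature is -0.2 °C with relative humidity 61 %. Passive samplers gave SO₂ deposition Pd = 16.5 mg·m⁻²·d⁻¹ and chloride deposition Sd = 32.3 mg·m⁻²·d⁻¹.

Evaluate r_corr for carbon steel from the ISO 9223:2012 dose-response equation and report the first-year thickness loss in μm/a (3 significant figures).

r_corr = 12.1 μm/a

carbon steel: temperature factor f = +0.150·(-10.2) = -1.5300
  sulphur-dioxide contribution → 5.577 μm/a
  chloride contribution → 6.532 μm/a
  ⇒ r_corr(carbon steel) = 12.11 μm/a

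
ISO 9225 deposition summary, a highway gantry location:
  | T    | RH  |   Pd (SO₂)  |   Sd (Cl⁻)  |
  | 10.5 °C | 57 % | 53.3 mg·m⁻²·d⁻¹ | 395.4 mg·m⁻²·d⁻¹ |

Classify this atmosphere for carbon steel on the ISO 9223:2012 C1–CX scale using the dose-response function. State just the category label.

C5

carbon steel: f(T) = -0.054·(T−10) [T>10 °C] = -0.0270
  SO₂ term: 1.77·53.3^0.52·exp(0.02·57-0.0270) = 42.58
  Cl⁻ term: 0.102·395.4^0.62·exp(0.033·57+0.04·10.5) = 41.5
  sum: 42.58 + 41.5 → r_corr = 84.09 μm/a
Category bounds: 80…200 μm/a bracket r_corr ⇒ C5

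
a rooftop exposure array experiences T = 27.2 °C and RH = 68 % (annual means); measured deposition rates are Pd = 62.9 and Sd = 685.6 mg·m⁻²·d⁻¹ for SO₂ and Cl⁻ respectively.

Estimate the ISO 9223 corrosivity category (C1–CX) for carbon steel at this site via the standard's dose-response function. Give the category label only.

carbon steel: temperature factor f = -0.054·(17.2) = -0.9288
  SO₂ term: 1.77·62.9^0.52·exp(0.02·68-0.9288) = 23.47
  Cl⁻ term: 0.102·685.6^0.62·exp(0.033·68+0.04·27.2) = 163.7
  r_corr = 23.47 + 163.7 = 187.2 μm/a
ISO 9223 Table 2 (carbon steel): 80 < 187 ≤ 200 μm/a ⇒ C5

C5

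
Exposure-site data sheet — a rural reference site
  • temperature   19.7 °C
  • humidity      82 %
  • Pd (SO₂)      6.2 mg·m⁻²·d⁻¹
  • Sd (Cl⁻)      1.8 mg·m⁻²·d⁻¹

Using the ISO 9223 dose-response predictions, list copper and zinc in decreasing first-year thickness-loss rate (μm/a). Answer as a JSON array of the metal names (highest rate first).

copper: T>10 °C ⇒ hinge -0.080·(19.7−10) = -0.7760
  Pd branch = 0.0053·Pd^0.26·e^(0.059·RH+f) = 0.4948 μm/a
  Cl⁻ term: 0.01025·1.8^0.27·exp(0.036·82+0.049·19.7) = 0.6038
  r_corr = 0.4948 + 0.6038 = 1.099 μm/a
zinc: T>10 °C ⇒ hinge -0.071·(19.7−10) = -0.6887
  SO₂ term: 0.0129·6.2^0.44·exp(0.046·82-0.6887) = 0.6285
  Cl⁻ term: 0.0175·1.8^0.57·exp(0.008·82+0.085·19.7) = 0.2516
  sum: 0.6285 + 0.2516 → r_corr = 0.8801 μm/a
Ordering by μm/a: copper (1.1) > zinc (0.88)

["copper", "zinc"]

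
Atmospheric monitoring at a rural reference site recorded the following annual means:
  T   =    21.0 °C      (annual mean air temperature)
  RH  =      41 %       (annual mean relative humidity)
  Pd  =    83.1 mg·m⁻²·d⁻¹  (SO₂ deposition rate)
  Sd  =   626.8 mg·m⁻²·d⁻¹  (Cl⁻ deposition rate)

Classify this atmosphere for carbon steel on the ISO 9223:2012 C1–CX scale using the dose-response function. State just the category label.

carbon steel: f(T) = -0.054·(T−10) [T>10 °C] = -0.5940
  Pd branch = 1.77·Pd^0.52·e^(0.02·RH+f) = 22.1 μm/a
  Sd branch = 0.102·Sd^0.62·e^(0.033·RH+0.04·T) = 49.57 μm/a
  r_corr = 22.1 + 49.57 = 71.67 μm/a
71.7 μm/a falls in (50, 80] for carbon steel → category C4

C4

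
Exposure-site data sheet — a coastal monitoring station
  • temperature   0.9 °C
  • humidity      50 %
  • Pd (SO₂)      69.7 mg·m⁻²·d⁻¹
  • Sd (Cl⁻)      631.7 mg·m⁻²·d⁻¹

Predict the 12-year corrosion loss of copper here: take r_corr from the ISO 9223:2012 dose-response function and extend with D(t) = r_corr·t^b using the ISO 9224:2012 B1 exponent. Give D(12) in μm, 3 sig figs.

D(12) = 2.45 μm

copper: temperature factor f = +0.126·(-9.1) = -1.1466
  sulphur-dioxide contribution → 0.09699 μm/a
  chloride contribution → 0.3696 μm/a
  total first-year rate 0.4666 μm/a
Power-law: D(12) = r_corr · 12^0.667
  D(12) = 0.4666 × 12^0.667 = 0.4666 × 5.246 = 2.448 μm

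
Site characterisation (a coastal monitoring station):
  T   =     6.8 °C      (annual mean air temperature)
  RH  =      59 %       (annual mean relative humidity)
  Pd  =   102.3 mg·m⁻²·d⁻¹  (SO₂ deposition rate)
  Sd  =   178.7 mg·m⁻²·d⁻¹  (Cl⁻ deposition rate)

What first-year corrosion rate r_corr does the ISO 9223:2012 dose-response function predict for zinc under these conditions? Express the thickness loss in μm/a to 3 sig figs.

zinc: f(T) = +0.038·(T−10) [T≤10 °C] = -0.1216
  SO₂ term: 0.0129·102.3^0.44·exp(0.046·59-0.1216) = 1.321
  Sd branch = 0.0175·Sd^0.57·e^(0.008·RH+0.085·T) = 0.9611 μm/a
  sum: 1.321 + 0.9611 → r_corr = 2.282 μm/a

r_corr = 2.28 μm/a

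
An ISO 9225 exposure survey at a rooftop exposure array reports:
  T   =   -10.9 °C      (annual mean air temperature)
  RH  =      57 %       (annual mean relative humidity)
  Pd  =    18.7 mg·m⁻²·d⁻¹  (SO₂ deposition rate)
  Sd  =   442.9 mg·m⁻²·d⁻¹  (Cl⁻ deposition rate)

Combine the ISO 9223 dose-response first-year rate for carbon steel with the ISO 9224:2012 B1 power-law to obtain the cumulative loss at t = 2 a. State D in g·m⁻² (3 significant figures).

carbon steel: temperature factor f = +0.150·(-20.9) = -3.1350
  SO₂ term: 1.77·18.7^0.52·exp(0.02·57-3.1350) = 1.104
  Sd branch = 0.102·Sd^0.62·e^(0.033·RH+0.04·T) = 18.92 μm/a
  sum: 1.104 + 18.92 → r_corr = 20.02 μm/a
ISO 9224: D(t) = r_corr · t^b with b = 0.523 (carbon steel, B1)
  D(2) = 20.02 × 2^0.523 = 20.02 × 1.437 = 28.77 μm
  Mass loss = 28.77 μm × 7.85 g/cm³ = 225.8 g·m⁻²

D(2) = 226 g·m⁻²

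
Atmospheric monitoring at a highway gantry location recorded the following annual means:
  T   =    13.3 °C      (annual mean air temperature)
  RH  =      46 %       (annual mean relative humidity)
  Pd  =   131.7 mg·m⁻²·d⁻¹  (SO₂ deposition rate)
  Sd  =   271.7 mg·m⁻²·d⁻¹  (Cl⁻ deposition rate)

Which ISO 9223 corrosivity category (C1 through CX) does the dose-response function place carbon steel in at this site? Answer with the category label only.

C4

carbon steel: T>10 °C ⇒ hinge -0.054·(13.3−10) = -0.1782
  sulphur-dioxide contribution → 47.02 μm/a
  chloride contribution → 25.59 μm/a
  total first-year rate 72.61 μm/a
72.6 μm/a falls in (50, 80] for carbon steel → category C4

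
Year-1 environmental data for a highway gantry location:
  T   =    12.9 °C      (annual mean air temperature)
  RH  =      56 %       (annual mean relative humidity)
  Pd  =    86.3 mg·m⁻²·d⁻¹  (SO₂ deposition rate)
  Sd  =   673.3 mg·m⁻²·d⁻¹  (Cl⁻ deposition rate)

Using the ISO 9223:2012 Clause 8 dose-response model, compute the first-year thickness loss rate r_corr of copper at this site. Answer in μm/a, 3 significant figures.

r_corr = 1.20 μm/a

copper: f(T) = -0.080·(T−10) [T>10 °C] = -0.2320
  sulphur-dioxide contribution → 0.3646 μm/a
  chloride contribution → 0.8402 μm/a
  total first-year rate 1.205 μm/a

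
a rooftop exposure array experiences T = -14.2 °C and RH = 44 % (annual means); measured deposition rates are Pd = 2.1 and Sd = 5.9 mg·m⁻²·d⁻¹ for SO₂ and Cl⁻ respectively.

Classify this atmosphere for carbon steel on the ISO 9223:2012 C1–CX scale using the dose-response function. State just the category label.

carbon steel: temperature factor f = +0.150·(-24.2) = -3.6300
  sulphur-dioxide contribution → 0.1664 μm/a
  chloride contribution → 0.7421 μm/a
  ⇒ r_corr(carbon steel) = 0.9085 μm/a
Category bounds: 0…1.3 μm/a bracket r_corr ⇒ C1

C1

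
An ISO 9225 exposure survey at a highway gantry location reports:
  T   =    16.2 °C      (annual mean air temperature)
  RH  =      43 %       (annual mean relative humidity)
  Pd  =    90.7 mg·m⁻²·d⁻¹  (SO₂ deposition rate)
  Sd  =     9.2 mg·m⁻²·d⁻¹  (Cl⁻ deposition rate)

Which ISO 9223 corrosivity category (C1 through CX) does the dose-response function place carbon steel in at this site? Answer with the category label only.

carbon steel: T>10 °C ⇒ hinge -0.054·(16.2−10) = -0.3348
  SO₂ term: 1.77·90.7^0.52·exp(0.02·43-0.3348) = 31.19
  Sd branch = 0.102·Sd^0.62·e^(0.033·RH+0.04·T) = 3.19 μm/a
  r_corr = 31.19 + 3.19 = 34.38 μm/a
ISO 9223 Table 2 (carbon steel): 25 < 34.4 ≤ 50 μm/a ⇒ C3

C3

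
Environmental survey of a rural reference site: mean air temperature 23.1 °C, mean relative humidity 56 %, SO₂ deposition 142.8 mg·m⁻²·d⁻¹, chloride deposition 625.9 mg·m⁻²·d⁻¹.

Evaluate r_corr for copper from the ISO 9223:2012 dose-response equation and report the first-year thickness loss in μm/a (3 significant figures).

r_corr = 1.54 μm/a

copper: temperature factor f = -0.080·(13.1) = -1.0480
  sulphur-dioxide contribution → 0.1838 μm/a
  chloride contribution → 1.358 μm/a
  ⇒ r_corr(copper) = 1.542 μm/a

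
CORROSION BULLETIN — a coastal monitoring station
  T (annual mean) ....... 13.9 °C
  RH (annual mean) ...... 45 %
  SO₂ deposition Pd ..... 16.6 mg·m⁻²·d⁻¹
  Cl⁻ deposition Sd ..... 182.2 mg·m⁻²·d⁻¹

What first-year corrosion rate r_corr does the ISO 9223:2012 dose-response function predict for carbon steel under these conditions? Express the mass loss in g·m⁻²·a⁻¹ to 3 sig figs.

r_corr = 275 g·m⁻²·a⁻¹

carbon steel: temperature factor f = -0.054·(3.9) = -0.2106
  SO₂ term: 1.77·16.6^0.52·exp(0.02·45-0.2106) = 15.2
  Sd branch = 0.102·Sd^0.62·e^(0.033·RH+0.04·T) = 19.79 μm/a
  r_corr = 15.2 + 19.79 = 34.99 μm/a
Convert to mass loss: 34.99 μm/a × 7.85 g/cm³ = 274.7 g·m⁻²·a⁻¹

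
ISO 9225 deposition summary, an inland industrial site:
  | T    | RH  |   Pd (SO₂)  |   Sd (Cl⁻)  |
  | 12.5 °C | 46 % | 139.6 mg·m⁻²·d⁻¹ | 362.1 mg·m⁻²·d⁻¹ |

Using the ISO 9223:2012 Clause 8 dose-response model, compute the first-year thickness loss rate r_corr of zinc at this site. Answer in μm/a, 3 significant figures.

r_corr = 2.89 μm/a

zinc: T>10 °C ⇒ hinge -0.071·(12.5−10) = -0.1775
  SO₂ term: 0.0129·139.6^0.44·exp(0.046·46-0.1775) = 0.7874
  Cl⁻ term: 0.0175·362.1^0.57·exp(0.008·46+0.085·12.5) = 2.103
  r_corr = 0.7874 + 2.103 = 2.89 μm/a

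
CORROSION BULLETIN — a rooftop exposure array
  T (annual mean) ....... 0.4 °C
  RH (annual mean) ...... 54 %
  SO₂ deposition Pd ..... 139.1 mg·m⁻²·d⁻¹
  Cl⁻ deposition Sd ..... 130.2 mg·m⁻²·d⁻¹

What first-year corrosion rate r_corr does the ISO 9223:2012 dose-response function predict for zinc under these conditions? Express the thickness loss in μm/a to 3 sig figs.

r_corr = 1.39 μm/a

zinc: T≤10 °C ⇒ hinge +0.038·(0.4−10) = -0.3648
  SO₂ term: 0.0129·139.1^0.44·exp(0.046·54-0.3648) = 0.9419
  Cl⁻ term: 0.0175·130.2^0.57·exp(0.008·54+0.085·0.4) = 0.4475
  sum: 0.9419 + 0.4475 → r_corr = 1.389 μm/a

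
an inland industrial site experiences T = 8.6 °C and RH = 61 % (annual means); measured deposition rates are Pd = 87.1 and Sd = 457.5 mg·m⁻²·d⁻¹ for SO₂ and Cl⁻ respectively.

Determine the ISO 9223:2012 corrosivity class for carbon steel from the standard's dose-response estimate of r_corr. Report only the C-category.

C5

carbon steel: temperature factor f = +0.150·(-1.4) = -0.2100
  SO₂ term: 1.77·87.1^0.52·exp(0.02·61-0.2100) = 49.59
  Sd branch = 0.102·Sd^0.62·e^(0.033·RH+0.04·T) = 48.05 μm/a
  r_corr = 49.59 + 48.05 = 97.64 μm/a
ISO 9223 Table 2 (carbon steel): 80 < 97.6 ≤ 200 μm/a ⇒ C5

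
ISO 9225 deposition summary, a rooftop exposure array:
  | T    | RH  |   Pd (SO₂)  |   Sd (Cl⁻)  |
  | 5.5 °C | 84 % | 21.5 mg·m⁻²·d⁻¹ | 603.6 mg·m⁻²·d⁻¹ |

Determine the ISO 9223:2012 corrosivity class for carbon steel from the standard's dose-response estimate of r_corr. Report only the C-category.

carbon steel: f(T) = +0.150·(T−10) [T≤10 °C] = -0.6750
  sulphur-dioxide contribution → 23.84 μm/a
  chloride contribution → 107.7 μm/a
  total first-year rate 131.5 μm/a
Category bounds: 80…200 μm/a bracket r_corr ⇒ C5

C5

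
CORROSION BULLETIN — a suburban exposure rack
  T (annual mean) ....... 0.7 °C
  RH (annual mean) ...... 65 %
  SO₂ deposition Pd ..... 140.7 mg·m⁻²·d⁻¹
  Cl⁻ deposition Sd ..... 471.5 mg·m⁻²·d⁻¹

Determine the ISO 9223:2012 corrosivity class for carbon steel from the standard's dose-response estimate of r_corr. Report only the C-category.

carbon steel: temperature factor f = +0.150·(-9.3) = -1.3950
  Pd branch = 1.77·Pd^0.52·e^(0.02·RH+f) = 21.08 μm/a
  Cl⁻ term: 0.102·471.5^0.62·exp(0.033·65+0.04·0.7) = 40.73
  r_corr = 21.08 + 40.73 = 61.8 μm/a
Category bounds: 50…80 μm/a bracket r_corr ⇒ C4

C4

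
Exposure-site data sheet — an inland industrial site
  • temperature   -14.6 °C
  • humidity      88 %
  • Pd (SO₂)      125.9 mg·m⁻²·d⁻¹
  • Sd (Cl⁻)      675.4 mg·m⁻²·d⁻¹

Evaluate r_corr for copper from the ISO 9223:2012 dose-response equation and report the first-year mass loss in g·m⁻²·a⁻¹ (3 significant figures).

copper: f(T) = +0.126·(T−10) [T≤10 °C] = -3.0996
  SO₂ term: 0.0053·125.9^0.26·exp(0.059·88-3.0996) = 0.151
  Cl⁻ term: 0.01025·675.4^0.27·exp(0.036·88+0.049·-14.6) = 0.6916
  r_corr = 0.151 + 0.6916 = 0.8426 μm/a
Convert to mass loss: 0.8426 μm/a × 8.96 g/cm³ = 7.55 g·m⁻²·a⁻¹

r_corr = 7.55 g·m⁻²·a⁻¹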